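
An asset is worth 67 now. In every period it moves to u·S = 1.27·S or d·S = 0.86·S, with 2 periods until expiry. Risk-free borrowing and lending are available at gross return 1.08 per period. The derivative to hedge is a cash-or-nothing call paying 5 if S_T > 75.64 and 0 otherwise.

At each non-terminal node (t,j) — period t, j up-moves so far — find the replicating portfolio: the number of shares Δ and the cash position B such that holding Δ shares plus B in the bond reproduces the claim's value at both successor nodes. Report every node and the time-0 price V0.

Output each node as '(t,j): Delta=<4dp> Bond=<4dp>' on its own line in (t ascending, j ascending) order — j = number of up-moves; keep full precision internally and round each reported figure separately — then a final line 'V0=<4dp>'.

No-arbitrage ⇒ martingale measure with p* = (R−d)/(u−d) = 0.5366.
Terminal payoffs: V(2,0)=0.0000, V(2,1)=0.0000, V(2,2)=5.0000
(1,0): S=57.6200. Δ = (V_up−V_dn)/(S_up−S_dn) = (0.0000−0.0000)/(73.1774−49.5532) = 0.0000. V = [p*·0.0000 + (1−p*)·0.0000]/1.08 = 0.0000. B = V − Δ·S = 0.0000.
(1,1): S=85.0900. Δ = (V_up−V_dn)/(S_up−S_dn) = (5.0000−0.0000)/(108.0643−73.1774) = 0.1433. V = [p*·5.0000 + (1−p*)·0.0000]/1.08 = 2.4842. B = V − Δ·S = -9.7109.
(0,0): S=67.0000. Δ = (V_up−V_dn)/(S_up−S_dn) = (2.4842−0.0000)/(85.0900−57.6200) = 0.0904. V = [p*·2.4842 + (1−p*)·0.0000]/1.08 = 1.2342. B = V − Δ·S = -4.8248.
Self-financing check: at every node Δ·S+B equals the discounted successor values.

(0,0): Delta=0.0904 Bond=-4.8248
(1,0): Delta=0.0000 Bond=0.0000
(1,1): Delta=0.1433 Bond=-9.7109
V0=1.2342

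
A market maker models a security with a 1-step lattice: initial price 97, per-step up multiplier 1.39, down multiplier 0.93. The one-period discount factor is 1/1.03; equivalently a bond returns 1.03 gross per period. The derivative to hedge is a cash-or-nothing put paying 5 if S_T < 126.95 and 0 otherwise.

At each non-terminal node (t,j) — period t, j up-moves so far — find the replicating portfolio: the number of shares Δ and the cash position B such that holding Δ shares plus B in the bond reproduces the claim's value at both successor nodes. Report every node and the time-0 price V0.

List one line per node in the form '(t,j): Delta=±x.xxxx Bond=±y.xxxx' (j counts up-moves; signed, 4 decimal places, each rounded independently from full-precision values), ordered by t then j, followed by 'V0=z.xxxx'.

Risk-neutral probability p* = (R−d)/(u−d) = (1.03−0.93)/(1.39−0.93) = 0.2174.
Payoff layer (t=1): V(1,0)=5.0000, V(1,1)=0.0000
Node (0,0) S=97.0000: V=(p*·0.0000+(1−p*)·5.0000)/1.03=3.7991; Δ=(0.0000−5.0000)/(134.8300−90.2100)=-0.1121; B=V−Δ·S=14.6686
Self-financing check: at every node Δ·S+B equals the discounted successor values.

(0,0): Delta=-0.1121 Bond=14.6686
V0=3.7991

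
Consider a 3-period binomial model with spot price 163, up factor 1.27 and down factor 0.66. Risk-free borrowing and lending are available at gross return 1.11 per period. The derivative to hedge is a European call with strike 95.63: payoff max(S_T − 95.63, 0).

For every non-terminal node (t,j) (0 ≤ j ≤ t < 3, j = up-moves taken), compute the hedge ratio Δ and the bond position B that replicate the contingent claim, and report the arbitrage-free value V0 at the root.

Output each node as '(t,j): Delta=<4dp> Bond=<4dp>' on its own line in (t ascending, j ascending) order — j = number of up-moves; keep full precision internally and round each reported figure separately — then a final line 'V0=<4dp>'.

(0,0): Delta=0.9584 Bond=-61.8986
(1,0): Delta=0.7888 Bond=-50.4556
(1,1): Delta=0.9898 Bond=-75.1971
(2,0): Delta=0.0000 Bond=0.0000
(2,1): Delta=0.9345 Bond=-75.9188
(2,2): Delta=1.0000 Bond=-86.1532
V0=94.3271

Since d<R<u, set p* = (R−d)/(u−d) = 0.7377; price each node as the discounted p*-expectation of its children.
Terminal values V(3,·): V(3,0)=0.0000, V(3,1)=0.0000, V(3,2)=77.8858, V(3,3)=238.2564
Node (2,0) S=71.0028: V=(p*·0.0000+(1−p*)·0.0000)/1.11=0.0000; Δ=(0.0000−0.0000)/(90.1736−46.8618)=0.0000; B=V−Δ·S=0.0000
Node (2,1) S=136.6266: V=(p*·77.8858+(1−p*)·0.0000)/1.11=51.7628; Δ=(77.8858−0.0000)/(173.5158−90.1736)=0.9345; B=V−Δ·S=-75.9188
Node (2,2) S=262.9027: V=(p*·238.2564+(1−p*)·77.8858)/1.11=176.7495; Δ=(238.2564−77.8858)/(333.8864−173.5158)=1.0000; B=V−Δ·S=-86.1532
Node (1,0) S=107.5800: V=(p*·51.7628+(1−p*)·0.0000)/1.11=34.4015; Δ=(51.7628−0.0000)/(136.6266−71.0028)=0.7888; B=V−Δ·S=-50.4556
Node (1,1) S=207.0100: V=(p*·176.7495+(1−p*)·51.7628)/1.11=129.6992; Δ=(176.7495−51.7628)/(262.9027−136.6266)=0.9898; B=V−Δ·S=-75.1971
Node (0,0) S=163.0000: V=(p*·129.6992+(1−p*)·34.4015)/1.11=94.3271; Δ=(129.6992−34.4015)/(207.0100−107.5800)=0.9584; B=V−Δ·S=-61.8986
Root portfolio cost Δ·163+B reproduces V0=94.3271.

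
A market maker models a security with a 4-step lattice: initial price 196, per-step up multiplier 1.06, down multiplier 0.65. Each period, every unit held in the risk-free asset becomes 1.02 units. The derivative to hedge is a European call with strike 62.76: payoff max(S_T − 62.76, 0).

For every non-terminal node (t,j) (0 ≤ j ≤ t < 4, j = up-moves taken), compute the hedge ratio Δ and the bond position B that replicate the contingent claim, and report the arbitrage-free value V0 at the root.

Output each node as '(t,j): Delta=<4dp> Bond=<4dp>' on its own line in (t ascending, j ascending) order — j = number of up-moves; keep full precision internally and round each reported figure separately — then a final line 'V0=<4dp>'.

Under the risk-neutral measure, an up-move has probability p* = (R−d)/(u−d) = 0.9024 and values discount at R = 1.02.
Payoff layer (t=4): V(4,0)=0.0000, V(4,1)=0.0000, V(4,2)=30.2853, V(4,3)=88.9754, V(4,4)=184.6855
Node (3,0) S=53.8265: V=(p*·0.0000+(1−p*)·0.0000)/1.02=0.0000; Δ=(0.0000−0.0000)/(57.0561−34.9872)=0.0000; B=V−Δ·S=0.0000
Node (3,1) S=87.7786: V=(p*·30.2853+(1−p*)·0.0000)/1.02=26.7948; Δ=(30.2853−0.0000)/(93.0453−57.0561)=0.8415; B=V−Δ·S=-47.0719
Node (3,2) S=143.1466: V=(p*·88.9754+(1−p*)·30.2853)/1.02=81.6172; Δ=(88.9754−30.2853)/(151.7354−93.0453)=1.0000; B=V−Δ·S=-61.5294
Node (3,3) S=233.4391: V=(p*·184.6855+(1−p*)·88.9754)/1.02=171.9097; Δ=(184.6855−88.9754)/(247.4455−151.7354)=1.0000; B=V−Δ·S=-61.5294
Node (2,0) S=82.8100: V=(p*·26.7948+(1−p*)·0.0000)/1.02=23.7065; Δ=(26.7948−0.0000)/(87.7786−53.8265)=0.7892; B=V−Δ·S=-41.6466
Node (2,1) S=135.0440: V=(p*·81.6172+(1−p*)·26.7948)/1.02=74.7732; Δ=(81.6172−26.7948)/(143.1466−87.7786)=0.9901; B=V−Δ·S=-58.9401
Node (2,2) S=220.2256: V=(p*·171.9097+(1−p*)·81.6172)/1.02=159.9026; Δ=(171.9097−81.6172)/(233.4391−143.1466)=1.0000; B=V−Δ·S=-60.3230
Node (1,0) S=127.4000: V=(p*·74.7732+(1−p*)·23.7065)/1.02=68.4227; Δ=(74.7732−23.7065)/(135.0440−82.8100)=0.9777; B=V−Δ·S=-56.1303
Node (1,1) S=207.7600: V=(p*·159.9026+(1−p*)·74.7732)/1.02=148.6248; Δ=(159.9026−74.7732)/(220.2256−135.0440)=0.9994; B=V−Δ·S=-59.0079
Node (0,0) S=196.0000: V=(p*·148.6248+(1−p*)·68.4227)/1.02=138.0394; Δ=(148.6248−68.4227)/(207.7600−127.4000)=0.9980; B=V−Δ·S=-57.5756
Self-financing check: at every node Δ·S+B equals the discounted successor values.

(0,0): Delta=0.9980 Bond=-57.5756
(1,0): Delta=0.9777 Bond=-56.1303
(1,1): Delta=0.9994 Bond=-59.0079
(2,0): Delta=0.7892 Bond=-41.6466
(2,1): Delta=0.9901 Bond=-58.9401
(2,2): Delta=1.0000 Bond=-60.3230
(3,0): Delta=0.0000 Bond=0.0000
(3,1): Delta=0.8415 Bond=-47.0719
(3,2): Delta=1.0000 Bond=-61.5294
(3,3): Delta=1.0000 Bond=-61.5294
V0=138.0394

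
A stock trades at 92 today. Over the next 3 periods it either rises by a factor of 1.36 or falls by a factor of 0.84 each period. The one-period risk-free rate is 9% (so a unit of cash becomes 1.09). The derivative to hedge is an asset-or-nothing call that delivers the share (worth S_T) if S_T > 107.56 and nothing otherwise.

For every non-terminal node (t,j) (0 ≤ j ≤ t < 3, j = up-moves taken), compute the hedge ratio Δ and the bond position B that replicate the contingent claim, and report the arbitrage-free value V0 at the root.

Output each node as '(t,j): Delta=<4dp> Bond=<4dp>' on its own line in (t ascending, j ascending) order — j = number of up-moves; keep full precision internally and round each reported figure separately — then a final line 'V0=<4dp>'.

(0,0): Delta=1.6154 Bond=-89.0161
(1,0): Delta=1.5689 Bond=-93.4339
(1,1): Delta=1.6464 Bond=-100.9086
(2,0): Delta=0.0000 Bond=0.0000
(2,1): Delta=2.6154 Bond=-211.8334
(2,2): Delta=1.0000 Bond=0.0000
V0=59.5973

The replicating-portfolio and risk-neutral prices coincide; use p* = (1.09−0.84)/(1.36−0.84) = 0.4808 for the latter.
At expiry t=3: V(3,0)=0.0000, V(3,1)=0.0000, V(3,2)=142.9371, V(3,3)=231.4220
Node (2,0) S=64.9152: V=(p*·0.0000+(1−p*)·0.0000)/1.09=0.0000; Δ=(0.0000−0.0000)/(88.2847−54.5288)=0.0000; B=V−Δ·S=0.0000
Node (2,1) S=105.1008: V=(p*·142.9371+(1−p*)·0.0000)/1.09=63.0456; Δ=(142.9371−0.0000)/(142.9371−88.2847)=2.6154; B=V−Δ·S=-211.8334
Node (2,2) S=170.1632: V=(p*·231.4220+(1−p*)·142.9371)/1.09=170.1632; Δ=(231.4220−142.9371)/(231.4220−142.9371)=1.0000; B=V−Δ·S=0.0000
Node (1,0) S=77.2800: V=(p*·63.0456+(1−p*)·0.0000)/1.09=27.8077; Δ=(63.0456−0.0000)/(105.1008−64.9152)=1.5689; B=V−Δ·S=-93.4339
Node (1,1) S=125.1200: V=(p*·170.1632+(1−p*)·63.0456)/1.09=105.0867; Δ=(170.1632−63.0456)/(170.1632−105.1008)=1.6464; B=V−Δ·S=-100.9086
Node (0,0) S=92.0000: V=(p*·105.0867+(1−p*)·27.8077)/1.09=59.5973; Δ=(105.0867−27.8077)/(125.1200−77.2800)=1.6154; B=V−Δ·S=-89.0161
Each (Δ,B) replicates both successor values, so the strategy is self-financing and V0 is arbitrage-free.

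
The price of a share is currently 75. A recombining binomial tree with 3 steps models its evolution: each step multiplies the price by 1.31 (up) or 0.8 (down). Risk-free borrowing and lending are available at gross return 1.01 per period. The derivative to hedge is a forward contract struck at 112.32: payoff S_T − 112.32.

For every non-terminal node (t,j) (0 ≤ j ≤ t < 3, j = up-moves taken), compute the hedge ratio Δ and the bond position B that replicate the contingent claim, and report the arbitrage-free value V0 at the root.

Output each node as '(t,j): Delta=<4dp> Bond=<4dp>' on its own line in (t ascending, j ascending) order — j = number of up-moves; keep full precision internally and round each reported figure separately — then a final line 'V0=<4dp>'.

(0,0): Delta=1.0000 Bond=-109.0167
(1,0): Delta=1.0000 Bond=-110.1069
(1,1): Delta=1.0000 Bond=-110.1069
(2,0): Delta=1.0000 Bond=-111.2079
(2,1): Delta=1.0000 Bond=-111.2079
(2,2): Delta=1.0000 Bond=-111.2079
V0=-34.0167

No-arbitrage ⇒ martingale measure with p* = (R−d)/(u−d) = 0.4118.
Payoff layer (t=3): V(3,0)=-73.9200, V(3,1)=-49.4400, V(3,2)=-9.3540, V(3,3)=56.2868
(2,0): S=48.0000. Δ = (V_up−V_dn)/(S_up−S_dn) = (-49.4400−-73.9200)/(62.8800−38.4000) = 1.0000. V = [p*·-49.4400 + (1−p*)·-73.9200]/1.01 = -63.2079. B = V − Δ·S = -111.2079.
(2,1): S=78.6000. Δ = (V_up−V_dn)/(S_up−S_dn) = (-9.3540−-49.4400)/(102.9660−62.8800) = 1.0000. V = [p*·-9.3540 + (1−p*)·-49.4400]/1.01 = -32.6079. B = V − Δ·S = -111.2079.
(2,2): S=128.7075. Δ = (V_up−V_dn)/(S_up−S_dn) = (56.2868−-9.3540)/(168.6068−102.9660) = 1.0000. V = [p*·56.2868 + (1−p*)·-9.3540]/1.01 = 17.4996. B = V − Δ·S = -111.2079.
(1,0): S=60.0000. Δ = (V_up−V_dn)/(S_up−S_dn) = (-32.6079−-63.2079)/(78.6000−48.0000) = 1.0000. V = [p*·-32.6079 + (1−p*)·-63.2079]/1.01 = -50.1069. B = V − Δ·S = -110.1069.
(1,1): S=98.2500. Δ = (V_up−V_dn)/(S_up−S_dn) = (17.4996−-32.6079)/(128.7075−78.6000) = 1.0000. V = [p*·17.4996 + (1−p*)·-32.6079]/1.01 = -11.8569. B = V − Δ·S = -110.1069.
(0,0): S=75.0000. Δ = (V_up−V_dn)/(S_up−S_dn) = (-11.8569−-50.1069)/(98.2500−60.0000) = 1.0000. V = [p*·-11.8569 + (1−p*)·-50.1069]/1.01 = -34.0167. B = V − Δ·S = -109.0167.
Check: Δ(0,0)·S0 + B(0,0) = -34.0167 = V0.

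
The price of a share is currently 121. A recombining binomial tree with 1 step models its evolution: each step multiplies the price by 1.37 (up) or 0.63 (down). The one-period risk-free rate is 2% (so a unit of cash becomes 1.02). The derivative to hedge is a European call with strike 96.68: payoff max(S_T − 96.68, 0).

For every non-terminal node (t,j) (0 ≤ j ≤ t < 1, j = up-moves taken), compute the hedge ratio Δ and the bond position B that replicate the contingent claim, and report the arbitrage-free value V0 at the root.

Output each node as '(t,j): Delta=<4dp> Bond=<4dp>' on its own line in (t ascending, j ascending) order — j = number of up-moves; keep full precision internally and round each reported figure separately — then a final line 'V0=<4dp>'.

(0,0): Delta=0.7716 Bond=-57.6665
V0=35.6983

Under the risk-neutral measure, an up-move has probability p* = (R−d)/(u−d) = 0.5270 and values discount at R = 1.02.
At expiry t=1: V(1,0)=0.0000, V(1,1)=69.0900
(0,0): S=121.0000. Δ = (V_up−V_dn)/(S_up−S_dn) = (69.0900−0.0000)/(165.7700−76.2300) = 0.7716. V = [p*·69.0900 + (1−p*)·0.0000]/1.02 = 35.6983. B = V − Δ·S = -57.6665.
The time-0 hedge costs 35.6983, which is the no-arbitrage price.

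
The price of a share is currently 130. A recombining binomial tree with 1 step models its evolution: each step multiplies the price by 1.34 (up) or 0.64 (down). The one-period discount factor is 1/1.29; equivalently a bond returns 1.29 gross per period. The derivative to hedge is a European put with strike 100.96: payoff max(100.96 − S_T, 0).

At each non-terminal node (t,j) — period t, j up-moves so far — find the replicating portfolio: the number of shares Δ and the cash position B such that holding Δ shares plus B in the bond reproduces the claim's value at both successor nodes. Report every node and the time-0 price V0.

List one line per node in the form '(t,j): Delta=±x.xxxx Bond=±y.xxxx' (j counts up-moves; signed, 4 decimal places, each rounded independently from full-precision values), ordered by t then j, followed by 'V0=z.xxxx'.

(0,0): Delta=-0.1952 Bond=26.3548
V0=0.9834

Risk-neutral probability p* = (R−d)/(u−d) = (1.29−0.64)/(1.34−0.64) = 0.9286.
Terminal values V(1,·): V(1,0)=17.7600, V(1,1)=0.0000
(0,0): S=130.0000. Δ = (V_up−V_dn)/(S_up−S_dn) = (0.0000−17.7600)/(174.2000−83.2000) = -0.1952. V = [p*·0.0000 + (1−p*)·17.7600]/1.29 = 0.9834. B = V − Δ·S = 26.3548.
Each (Δ,B) replicates both successor values, so the strategy is self-financing and V0 is arbitrage-free.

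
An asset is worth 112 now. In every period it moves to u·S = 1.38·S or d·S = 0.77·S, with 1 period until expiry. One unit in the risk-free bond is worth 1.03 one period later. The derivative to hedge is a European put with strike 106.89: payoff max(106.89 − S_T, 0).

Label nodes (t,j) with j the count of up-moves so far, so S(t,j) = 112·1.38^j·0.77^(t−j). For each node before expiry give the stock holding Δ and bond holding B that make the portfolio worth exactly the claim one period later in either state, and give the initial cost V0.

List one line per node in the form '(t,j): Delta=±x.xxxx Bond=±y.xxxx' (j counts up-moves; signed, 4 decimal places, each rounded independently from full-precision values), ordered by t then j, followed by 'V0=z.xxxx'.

Under the risk-neutral measure, an up-move has probability p* = (R−d)/(u−d) = 0.4262 and values discount at R = 1.03.
At expiry t=1: V(1,0)=20.6500, V(1,1)=0.0000
  t=0,j=0: stock 112.0000 → up 154.5600 (V=0.0000), down 86.2400 (V=20.6500). Price 11.5033; hedge Δ=-0.3023, bond B=45.3557.
The time-0 hedge costs 11.5033, which is the no-arbitrage price.

(0,0): Delta=-0.3023 Bond=45.3557
V0=11.5033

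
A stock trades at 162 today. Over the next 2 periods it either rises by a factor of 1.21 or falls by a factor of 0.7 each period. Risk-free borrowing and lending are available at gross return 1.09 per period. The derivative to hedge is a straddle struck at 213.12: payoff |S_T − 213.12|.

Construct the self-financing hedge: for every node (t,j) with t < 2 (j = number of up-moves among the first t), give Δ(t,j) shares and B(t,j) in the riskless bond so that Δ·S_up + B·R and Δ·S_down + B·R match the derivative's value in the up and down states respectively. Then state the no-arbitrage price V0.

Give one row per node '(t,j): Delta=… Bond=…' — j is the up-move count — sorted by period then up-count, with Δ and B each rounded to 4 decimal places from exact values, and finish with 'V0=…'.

(0,0): Delta=-0.5913 Bond=136.8610
(1,0): Delta=-1.0000 Bond=195.5229
(1,1): Delta=-0.5186 Bond=134.9187
V0=41.0673

Since d<R<u, set p* = (R−d)/(u−d) = 0.7647; price each node as the discounted p*-expectation of its children.
At expiry t=2: V(2,0)=133.7400, V(2,1)=75.9060, V(2,2)=24.0642
Node (1,0) S=113.4000: V=(p*·75.9060+(1−p*)·133.7400)/1.09=82.1229; Δ=(75.9060−133.7400)/(137.2140−79.3800)=-1.0000; B=V−Δ·S=195.5229
Node (1,1) S=196.0200: V=(p*·24.0642+(1−p*)·75.9060)/1.09=33.2681; Δ=(24.0642−75.9060)/(237.1842−137.2140)=-0.5186; B=V−Δ·S=134.9187
Node (0,0) S=162.0000: V=(p*·33.2681+(1−p*)·82.1229)/1.09=41.0673; Δ=(33.2681−82.1229)/(196.0200−113.4000)=-0.5913; B=V−Δ·S=136.8610
The time-0 hedge costs 41.0673, which is the no-arbitrage price.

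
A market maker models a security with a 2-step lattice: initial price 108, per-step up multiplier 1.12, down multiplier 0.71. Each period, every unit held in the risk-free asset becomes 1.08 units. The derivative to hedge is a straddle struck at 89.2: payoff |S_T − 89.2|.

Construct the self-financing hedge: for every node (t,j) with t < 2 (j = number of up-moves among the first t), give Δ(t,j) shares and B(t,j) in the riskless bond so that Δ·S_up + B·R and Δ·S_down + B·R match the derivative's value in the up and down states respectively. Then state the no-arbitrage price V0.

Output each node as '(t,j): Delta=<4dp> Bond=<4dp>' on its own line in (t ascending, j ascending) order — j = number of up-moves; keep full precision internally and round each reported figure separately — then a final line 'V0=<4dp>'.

No-arbitrage ⇒ martingale measure with p* = (R−d)/(u−d) = 0.9024.
Terminal values V(2,·): V(2,0)=34.7572, V(2,1)=3.3184, V(2,2)=46.2752
(1,0): S=76.6800. Δ = (V_up−V_dn)/(S_up−S_dn) = (3.3184−34.7572)/(85.8816−54.4428) = -1.0000. V = [p*·3.3184 + (1−p*)·34.7572]/1.08 = 5.9126. B = V − Δ·S = 82.5926.
(1,1): S=120.9600. Δ = (V_up−V_dn)/(S_up−S_dn) = (46.2752−3.3184)/(135.4752−85.8816) = 0.8662. V = [p*·46.2752 + (1−p*)·3.3184]/1.08 = 38.9669. B = V − Δ·S = -65.8057.
(0,0): S=108.0000. Δ = (V_up−V_dn)/(S_up−S_dn) = (38.9669−5.9126)/(120.9600−76.6800) = 0.7465. V = [p*·38.9669 + (1−p*)·5.9126]/1.08 = 33.0946. B = V − Δ·S = -47.5258.
Check: Δ(0,0)·S0 + B(0,0) = 33.0946 = V0.

(0,0): Delta=0.7465 Bond=-47.5258
(1,0): Delta=-1.0000 Bond=82.5926
(1,1): Delta=0.8662 Bond=-65.8057
V0=33.0946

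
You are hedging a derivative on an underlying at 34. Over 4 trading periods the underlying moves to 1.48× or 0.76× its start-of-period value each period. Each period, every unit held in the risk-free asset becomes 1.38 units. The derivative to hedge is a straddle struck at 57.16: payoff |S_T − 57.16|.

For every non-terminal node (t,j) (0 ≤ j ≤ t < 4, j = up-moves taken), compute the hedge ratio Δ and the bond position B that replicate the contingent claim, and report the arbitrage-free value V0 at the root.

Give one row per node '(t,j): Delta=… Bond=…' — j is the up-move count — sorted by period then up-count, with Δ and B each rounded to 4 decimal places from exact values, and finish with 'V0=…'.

Under the risk-neutral measure, an up-move has probability p* = (R−d)/(u−d) = 0.8611 and values discount at R = 1.38.
Terminal values V(4,·): V(4,0)=45.8169, V(4,1)=35.0707, V(4,2)=14.1440, V(4,3)=26.6079, V(4,4)=105.9670
Node (3,0) S=14.9252: V=(p*·35.0707+(1−p*)·45.8169)/1.38=26.4951; Δ=(35.0707−45.8169)/(22.0893−11.3431)=-1.0000; B=V−Δ·S=41.4203
Node (3,1) S=29.0648: V=(p*·14.1440+(1−p*)·35.0707)/1.38=12.3555; Δ=(14.1440−35.0707)/(43.0160−22.0893)=-1.0000; B=V−Δ·S=41.4203
Node (3,2) S=56.5999: V=(p*·26.6079+(1−p*)·14.1440)/1.38=18.0267; Δ=(26.6079−14.1440)/(83.7679−43.0160)=0.3058; B=V−Δ·S=0.7158
Node (3,3) S=110.2209: V=(p*·105.9670+(1−p*)·26.6079)/1.38=68.8006; Δ=(105.9670−26.6079)/(163.1270−83.7679)=1.0000; B=V−Δ·S=-41.4203
Node (2,0) S=19.6384: V=(p*·12.3555+(1−p*)·26.4951)/1.38=10.3763; Δ=(12.3555−26.4951)/(29.0648−14.9252)=-1.0000; B=V−Δ·S=30.0147
Node (2,1) S=38.2432: V=(p*·18.0267+(1−p*)·12.3555)/1.38=12.4920; Δ=(18.0267−12.3555)/(56.5999−29.0648)=0.2060; B=V−Δ·S=4.6153
Node (2,2) S=74.4736: V=(p*·68.8006+(1−p*)·18.0267)/1.38=44.7454; Δ=(68.8006−18.0267)/(110.2209−56.5999)=0.9469; B=V−Δ·S=-25.7740
Node (1,0) S=25.8400: V=(p*·12.4920+(1−p*)·10.3763)/1.38=8.8393; Δ=(12.4920−10.3763)/(38.2432−19.6384)=0.1137; B=V−Δ·S=5.9007
Node (1,1) S=50.3200: V=(p*·44.7454+(1−p*)·12.4920)/1.38=29.1781; Δ=(44.7454−12.4920)/(74.4736−38.2432)=0.8902; B=V−Δ·S=-15.6183
Node (0,0) S=34.0000: V=(p*·29.1781+(1−p*)·8.8393)/1.38=19.0966; Δ=(29.1781−8.8393)/(50.3200−25.8400)=0.8308; B=V−Δ·S=-9.1518
Check: Δ(0,0)·S0 + B(0,0) = 19.0966 = V0.

(0,0): Delta=0.8308 Bond=-9.1518
(1,0): Delta=0.1137 Bond=5.9007
(1,1): Delta=0.8902 Bond=-15.6183
(2,0): Delta=-1.0000 Bond=30.0147
(2,1): Delta=0.2060 Bond=4.6153
(2,2): Delta=0.9469 Bond=-25.7740
(3,0): Delta=-1.0000 Bond=41.4203
(3,1): Delta=-1.0000 Bond=41.4203
(3,2): Delta=0.3058 Bond=0.7158
(3,3): Delta=1.0000 Bond=-41.4203
V0=19.0966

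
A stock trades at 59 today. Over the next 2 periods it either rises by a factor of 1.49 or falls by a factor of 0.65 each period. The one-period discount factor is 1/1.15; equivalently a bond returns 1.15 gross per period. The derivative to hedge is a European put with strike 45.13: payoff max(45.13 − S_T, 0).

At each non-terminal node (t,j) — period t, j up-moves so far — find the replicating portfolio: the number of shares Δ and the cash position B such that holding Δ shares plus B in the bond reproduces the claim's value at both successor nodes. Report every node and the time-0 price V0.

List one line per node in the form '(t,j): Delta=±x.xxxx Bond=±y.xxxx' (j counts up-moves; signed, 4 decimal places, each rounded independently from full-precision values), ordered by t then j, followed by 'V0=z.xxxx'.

The replicating-portfolio and risk-neutral prices coincide; use p* = (1.15−0.65)/(1.49−0.65) = 0.5952 for the latter.
Terminal payoffs: V(2,0)=20.2025, V(2,1)=0.0000, V(2,2)=0.0000
(1,0): S=38.3500. Δ = (V_up−V_dn)/(S_up−S_dn) = (0.0000−20.2025)/(57.1415−24.9275) = -0.6271. V = [p*·0.0000 + (1−p*)·20.2025]/1.15 = 7.1106. B = V − Δ·S = 31.1612.
(1,1): S=87.9100. Δ = (V_up−V_dn)/(S_up−S_dn) = (0.0000−0.0000)/(130.9859−57.1415) = 0.0000. V = [p*·0.0000 + (1−p*)·0.0000]/1.15 = 0.0000. B = V − Δ·S = 0.0000.
(0,0): S=59.0000. Δ = (V_up−V_dn)/(S_up−S_dn) = (0.0000−7.1106)/(87.9100−38.3500) = -0.1435. V = [p*·0.0000 + (1−p*)·7.1106]/1.15 = 2.5027. B = V − Δ·S = 10.9677.
Each (Δ,B) replicates both successor values, so the strategy is self-financing and V0 is arbitrage-free.

(0,0): Delta=-0.1435 Bond=10.9677
(1,0): Delta=-0.6271 Bond=31.1612
(1,1): Delta=0.0000 Bond=0.0000
V0=2.5027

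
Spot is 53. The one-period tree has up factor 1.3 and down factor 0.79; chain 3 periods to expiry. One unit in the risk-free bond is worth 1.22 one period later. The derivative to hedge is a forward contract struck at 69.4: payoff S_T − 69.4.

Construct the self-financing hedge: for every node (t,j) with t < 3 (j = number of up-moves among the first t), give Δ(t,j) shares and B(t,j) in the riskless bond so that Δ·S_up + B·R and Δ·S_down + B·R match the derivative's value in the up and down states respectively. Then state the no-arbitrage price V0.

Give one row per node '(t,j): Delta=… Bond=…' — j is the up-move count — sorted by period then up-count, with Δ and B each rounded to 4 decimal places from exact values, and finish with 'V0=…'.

(0,0): Delta=1.0000 Bond=-38.2191
(1,0): Delta=1.0000 Bond=-46.6273
(1,1): Delta=1.0000 Bond=-46.6273
(2,0): Delta=1.0000 Bond=-56.8852
(2,1): Delta=1.0000 Bond=-56.8852
(2,2): Delta=1.0000 Bond=-56.8852
V0=14.7809

No-arbitrage ⇒ martingale measure with p* = (R−d)/(u−d) = 0.8431.
At expiry t=3: V(3,0)=-43.2689, V(3,1)=-26.3995, V(3,2)=1.3603, V(3,3)=47.0410
  t=2,j=0: stock 33.0773 → up 43.0005 (V=-26.3995), down 26.1311 (V=-43.2689). Price -23.8079; hedge Δ=1.0000, bond B=-56.8852.
  t=2,j=1: stock 54.4310 → up 70.7603 (V=1.3603), down 43.0005 (V=-26.3995). Price -2.4542; hedge Δ=1.0000, bond B=-56.8852.
  t=2,j=2: stock 89.5700 → up 116.4410 (V=47.0410), down 70.7603 (V=1.3603). Price 32.6848; hedge Δ=1.0000, bond B=-56.8852.
  t=1,j=0: stock 41.8700 → up 54.4310 (V=-2.4542), down 33.0773 (V=-23.8079). Price -4.7573; hedge Δ=1.0000, bond B=-46.6273.
  t=1,j=1: stock 68.9000 → up 89.5700 (V=32.6848), down 54.4310 (V=-2.4542). Price 22.2727; hedge Δ=1.0000, bond B=-46.6273.
  t=0,j=0: stock 53.0000 → up 68.9000 (V=22.2727), down 41.8700 (V=-4.7573). Price 14.7809; hedge Δ=1.0000, bond B=-38.2191.
Check: Δ(0,0)·S0 + B(0,0) = 14.7809 = V0.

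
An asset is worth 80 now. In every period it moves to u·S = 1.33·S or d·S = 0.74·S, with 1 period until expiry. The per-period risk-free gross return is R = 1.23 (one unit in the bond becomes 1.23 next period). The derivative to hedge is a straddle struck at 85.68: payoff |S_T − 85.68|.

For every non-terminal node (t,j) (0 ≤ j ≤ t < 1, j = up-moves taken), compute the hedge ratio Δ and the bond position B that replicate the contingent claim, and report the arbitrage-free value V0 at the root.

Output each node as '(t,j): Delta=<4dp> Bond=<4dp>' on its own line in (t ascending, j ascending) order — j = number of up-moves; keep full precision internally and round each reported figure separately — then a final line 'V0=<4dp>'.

(0,0): Delta=-0.1220 Bond=27.4020
V0=17.6392

No-arbitrage ⇒ martingale measure with p* = (R−d)/(u−d) = 0.8305.
Terminal values V(1,·): V(1,0)=26.4800, V(1,1)=20.7200
  t=0,j=0: stock 80.0000 → up 106.4000 (V=20.7200), down 59.2000 (V=26.4800). Price 17.6392; hedge Δ=-0.1220, bond B=27.4020.
Check: Δ(0,0)·S0 + B(0,0) = 17.6392 = V0.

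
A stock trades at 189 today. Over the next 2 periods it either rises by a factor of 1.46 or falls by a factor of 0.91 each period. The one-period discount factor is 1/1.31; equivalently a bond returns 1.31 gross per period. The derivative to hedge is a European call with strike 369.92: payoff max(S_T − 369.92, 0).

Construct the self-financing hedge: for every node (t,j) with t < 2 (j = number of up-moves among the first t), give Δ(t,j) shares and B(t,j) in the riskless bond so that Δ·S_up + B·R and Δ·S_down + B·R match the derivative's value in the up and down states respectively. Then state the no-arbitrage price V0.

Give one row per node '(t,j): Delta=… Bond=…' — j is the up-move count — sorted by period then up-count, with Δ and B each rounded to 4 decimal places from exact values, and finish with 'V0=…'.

(0,0): Delta=0.1760 Bond=-23.1058
(1,0): Delta=0.0000 Bond=0.0000
(1,1): Delta=0.2171 Bond=-41.6193
V0=10.1564

Since d<R<u, set p* = (R−d)/(u−d) = 0.7273; price each node as the discounted p*-expectation of its children.
Terminal values V(2,·): V(2,0)=0.0000, V(2,1)=0.0000, V(2,2)=32.9524
(1,0): S=171.9900. Δ = (V_up−V_dn)/(S_up−S_dn) = (0.0000−0.0000)/(251.1054−156.5109) = 0.0000. V = [p*·0.0000 + (1−p*)·0.0000]/1.31 = 0.0000. B = V − Δ·S = 0.0000.
(1,1): S=275.9400. Δ = (V_up−V_dn)/(S_up−S_dn) = (32.9524−0.0000)/(402.8724−251.1054) = 0.2171. V = [p*·32.9524 + (1−p*)·0.0000]/1.31 = 18.2942. B = V − Δ·S = -41.6193.
(0,0): S=189.0000. Δ = (V_up−V_dn)/(S_up−S_dn) = (18.2942−0.0000)/(275.9400−171.9900) = 0.1760. V = [p*·18.2942 + (1−p*)·0.0000]/1.31 = 10.1564. B = V − Δ·S = -23.1058.
Check: Δ(0,0)·S0 + B(0,0) = 10.1564 = V0.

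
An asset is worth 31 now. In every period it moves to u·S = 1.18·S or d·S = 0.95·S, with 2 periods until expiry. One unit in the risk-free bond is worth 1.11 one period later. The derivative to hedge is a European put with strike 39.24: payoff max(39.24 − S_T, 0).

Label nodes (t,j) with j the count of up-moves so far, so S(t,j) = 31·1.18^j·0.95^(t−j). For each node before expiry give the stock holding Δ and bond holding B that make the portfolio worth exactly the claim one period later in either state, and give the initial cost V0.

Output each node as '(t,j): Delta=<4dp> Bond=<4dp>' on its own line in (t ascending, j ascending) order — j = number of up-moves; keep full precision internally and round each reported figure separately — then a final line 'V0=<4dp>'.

(0,0): Delta=-0.6551 Bond=22.6961
(1,0): Delta=-1.0000 Bond=35.3514
(1,1): Delta=-0.5336 Bond=20.7482
V0=2.3895

Risk-neutral probability p* = (R−d)/(u−d) = (1.11−0.95)/(1.18−0.95) = 0.6957.
Terminal values V(2,·): V(2,0)=11.2625, V(2,1)=4.4890, V(2,2)=0.0000
(1,0): S=29.4500. Δ = (V_up−V_dn)/(S_up−S_dn) = (4.4890−11.2625)/(34.7510−27.9775) = -1.0000. V = [p*·4.4890 + (1−p*)·11.2625]/1.11 = 5.9014. B = V − Δ·S = 35.3514.
(1,1): S=36.5800. Δ = (V_up−V_dn)/(S_up−S_dn) = (0.0000−4.4890)/(43.1644−34.7510) = -0.5336. V = [p*·0.0000 + (1−p*)·4.4890]/1.11 = 1.2308. B = V − Δ·S = 20.7482.
(0,0): S=31.0000. Δ = (V_up−V_dn)/(S_up−S_dn) = (1.2308−5.9014)/(36.5800−29.4500) = -0.6551. V = [p*·1.2308 + (1−p*)·5.9014]/1.11 = 2.3895. B = V − Δ·S = 22.6961.
Check: Δ(0,0)·S0 + B(0,0) = 2.3895 = V0.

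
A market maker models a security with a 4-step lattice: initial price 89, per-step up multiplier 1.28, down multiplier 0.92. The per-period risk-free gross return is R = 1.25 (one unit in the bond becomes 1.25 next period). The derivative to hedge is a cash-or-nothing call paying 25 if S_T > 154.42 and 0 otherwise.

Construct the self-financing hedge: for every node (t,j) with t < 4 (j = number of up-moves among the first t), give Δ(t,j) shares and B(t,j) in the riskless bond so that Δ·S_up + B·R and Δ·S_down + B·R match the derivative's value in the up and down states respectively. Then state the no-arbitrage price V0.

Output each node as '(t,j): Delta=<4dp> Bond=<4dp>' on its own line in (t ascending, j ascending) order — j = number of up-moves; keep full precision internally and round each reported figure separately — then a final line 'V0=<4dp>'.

The replicating-portfolio and risk-neutral prices coincide; use p* = (1.25−0.92)/(1.28−0.92) = 0.9167 for the latter.
Terminal payoffs: V(4,0)=0.0000, V(4,1)=0.0000, V(4,2)=0.0000, V(4,3)=25.0000, V(4,4)=25.0000
  t=3,j=0: stock 69.3032 → up 88.7081 (V=0.0000), down 63.7590 (V=0.0000). Price 0.0000; hedge Δ=0.0000, bond B=0.0000.
  t=3,j=1: stock 96.4219 → up 123.4200 (V=0.0000), down 88.7081 (V=0.0000). Price 0.0000; hedge Δ=0.0000, bond B=0.0000.
  t=3,j=2: stock 134.1522 → up 171.7148 (V=25.0000), down 123.4200 (V=0.0000). Price 18.3333; hedge Δ=0.5177, bond B=-51.1111.
  t=3,j=3: stock 186.6465 → up 238.9076 (V=25.0000), down 171.7148 (V=25.0000). Price 20.0000; hedge Δ=0.0000, bond B=20.0000.
  t=2,j=0: stock 75.3296 → up 96.4219 (V=0.0000), down 69.3032 (V=0.0000). Price 0.0000; hedge Δ=0.0000, bond B=0.0000.
  t=2,j=1: stock 104.8064 → up 134.1522 (V=18.3333), down 96.4219 (V=0.0000). Price 13.4444; hedge Δ=0.4859, bond B=-37.4815.
  t=2,j=2: stock 145.8176 → up 186.6465 (V=20.0000), down 134.1522 (V=18.3333). Price 15.8889; hedge Δ=0.0317, bond B=11.2593.
  t=1,j=0: stock 81.8800 → up 104.8064 (V=13.4444), down 75.3296 (V=0.0000). Price 9.8593; hedge Δ=0.4561, bond B=-27.4864.
  t=1,j=1: stock 113.9200 → up 145.8176 (V=15.8889), down 104.8064 (V=13.4444). Price 12.5481; hedge Δ=0.0596, bond B=5.7580.
  t=0,j=0: stock 89.0000 → up 113.9200 (V=12.5481), down 81.8800 (V=9.8593). Price 9.8593; hedge Δ=0.0839, bond B=2.3901.
Each (Δ,B) replicates both successor values, so the strategy is self-financing and V0 is arbitrage-free.

(0,0): Delta=0.0839 Bond=2.3901
(1,0): Delta=0.4561 Bond=-27.4864
(1,1): Delta=0.0596 Bond=5.7580
(2,0): Delta=0.0000 Bond=0.0000
(2,1): Delta=0.4859 Bond=-37.4815
(2,2): Delta=0.0317 Bond=11.2593
(3,0): Delta=0.0000 Bond=0.0000
(3,1): Delta=0.0000 Bond=0.0000
(3,2): Delta=0.5177 Bond=-51.1111
(3,3): Delta=0.0000 Bond=20.0000
V0=9.8593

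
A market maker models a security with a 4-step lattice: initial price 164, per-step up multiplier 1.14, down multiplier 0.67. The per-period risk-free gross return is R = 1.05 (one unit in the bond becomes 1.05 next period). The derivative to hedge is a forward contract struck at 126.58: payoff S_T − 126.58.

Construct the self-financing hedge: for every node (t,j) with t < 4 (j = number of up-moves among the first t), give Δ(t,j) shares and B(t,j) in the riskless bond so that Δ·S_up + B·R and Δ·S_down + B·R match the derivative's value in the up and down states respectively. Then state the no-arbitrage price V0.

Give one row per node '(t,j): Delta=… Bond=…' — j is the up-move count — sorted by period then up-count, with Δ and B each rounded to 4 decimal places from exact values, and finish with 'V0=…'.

(0,0): Delta=1.0000 Bond=-104.1377
(1,0): Delta=1.0000 Bond=-109.3446
(1,1): Delta=1.0000 Bond=-109.3446
(2,0): Delta=1.0000 Bond=-114.8118
(2,1): Delta=1.0000 Bond=-114.8118
(2,2): Delta=1.0000 Bond=-114.8118
(3,0): Delta=1.0000 Bond=-120.5524
(3,1): Delta=1.0000 Bond=-120.5524
(3,2): Delta=1.0000 Bond=-120.5524
(3,3): Delta=1.0000 Bond=-120.5524
V0=59.8623

The replicating-portfolio and risk-neutral prices coincide; use p* = (1.05−0.67)/(1.14−0.67) = 0.8085 for the latter.
Terminal values V(4,·): V(4,0)=-93.5322, V(4,1)=-70.3493, V(4,2)=-30.9040, V(4,3)=36.2121, V(4,4)=150.4095
  t=3,j=0: stock 49.3251 → up 56.2307 (V=-70.3493), down 33.0478 (V=-93.5322). Price -71.2272; hedge Δ=1.0000, bond B=-120.5524.
  t=3,j=1: stock 83.9263 → up 95.6760 (V=-30.9040), down 56.2307 (V=-70.3493). Price -36.6260; hedge Δ=1.0000, bond B=-120.5524.
  t=3,j=2: stock 142.8000 → up 162.7921 (V=36.2121), down 95.6760 (V=-30.9040). Price 22.2477; hedge Δ=1.0000, bond B=-120.5524.
  t=3,j=3: stock 242.9732 → up 276.9895 (V=150.4095), down 162.7921 (V=36.2121). Price 122.4208; hedge Δ=1.0000, bond B=-120.5524.
  t=2,j=0: stock 73.6196 → up 83.9263 (V=-36.6260), down 49.3251 (V=-71.2272). Price -41.1922; hedge Δ=1.0000, bond B=-114.8118.
  t=2,j=1: stock 125.2632 → up 142.8000 (V=22.2477), down 83.9263 (V=-36.6260). Price 10.4514; hedge Δ=1.0000, bond B=-114.8118.
  t=2,j=2: stock 213.1344 → up 242.9732 (V=122.4208), down 142.8000 (V=22.2477). Price 98.3226; hedge Δ=1.0000, bond B=-114.8118.
  t=1,j=0: stock 109.8800 → up 125.2632 (V=10.4514), down 73.6196 (V=-41.1922). Price 0.5354; hedge Δ=1.0000, bond B=-109.3446.
  t=1,j=1: stock 186.9600 → up 213.1344 (V=98.3226), down 125.2632 (V=10.4514). Price 77.6154; hedge Δ=1.0000, bond B=-109.3446.
  t=0,j=0: stock 164.0000 → up 186.9600 (V=77.6154), down 109.8800 (V=0.5354). Price 59.8623; hedge Δ=1.0000, bond B=-104.1377.
Self-financing check: at every node Δ·S+B equals the discounted successor values.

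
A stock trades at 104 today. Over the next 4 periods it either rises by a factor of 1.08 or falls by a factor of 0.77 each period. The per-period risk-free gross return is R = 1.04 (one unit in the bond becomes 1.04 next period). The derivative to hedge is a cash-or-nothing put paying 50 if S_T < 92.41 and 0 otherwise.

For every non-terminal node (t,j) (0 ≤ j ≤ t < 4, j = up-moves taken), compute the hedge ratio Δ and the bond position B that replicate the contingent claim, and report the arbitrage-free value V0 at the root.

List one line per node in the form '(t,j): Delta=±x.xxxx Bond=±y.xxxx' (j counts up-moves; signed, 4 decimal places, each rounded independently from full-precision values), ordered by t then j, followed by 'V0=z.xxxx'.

(0,0): Delta=-0.4049 Bond=45.6754
(1,0): Delta=-1.4126 Bond=128.2034
(1,1): Delta=-0.2984 Bond=35.5467
(2,0): Delta=0.0000 Bond=46.2278
(2,1): Delta=-1.5618 Bond=146.2357
(2,2): Delta=-0.1650 Bond=20.7809
(3,0): Delta=0.0000 Bond=48.0769
(3,1): Delta=0.0000 Bond=48.0769
(3,2): Delta=-1.7268 Bond=167.4938
(3,3): Delta=0.0000 Bond=0.0000
V0=3.5706

Since d<R<u, set p* = (R−d)/(u−d) = 0.8710; price each node as the discounted p*-expectation of its children.
At expiry t=4: V(4,0)=50.0000, V(4,1)=50.0000, V(4,2)=50.0000, V(4,3)=0.0000, V(4,4)=0.0000
Node (3,0) S=47.4794: V=(p*·50.0000+(1−p*)·50.0000)/1.04=48.0769; Δ=(50.0000−50.0000)/(51.2778−36.5592)=0.0000; B=V−Δ·S=48.0769
Node (3,1) S=66.5945: V=(p*·50.0000+(1−p*)·50.0000)/1.04=48.0769; Δ=(50.0000−50.0000)/(71.9221−51.2778)=0.0000; B=V−Δ·S=48.0769
Node (3,2) S=93.4053: V=(p*·0.0000+(1−p*)·50.0000)/1.04=6.2035; Δ=(0.0000−50.0000)/(100.8777−71.9221)=-1.7268; B=V−Δ·S=167.4938
Node (3,3) S=131.0100: V=(p*·0.0000+(1−p*)·0.0000)/1.04=0.0000; Δ=(0.0000−0.0000)/(141.4909−100.8777)=0.0000; B=V−Δ·S=0.0000
Node (2,0) S=61.6616: V=(p*·48.0769+(1−p*)·48.0769)/1.04=46.2278; Δ=(48.0769−48.0769)/(66.5945−47.4794)=0.0000; B=V−Δ·S=46.2278
Node (2,1) S=86.4864: V=(p*·6.2035+(1−p*)·48.0769)/1.04=11.1601; Δ=(6.2035−48.0769)/(93.4053−66.5945)=-1.5618; B=V−Δ·S=146.2357
Node (2,2) S=121.3056: V=(p*·0.0000+(1−p*)·6.2035)/1.04=0.7697; Δ=(0.0000−6.2035)/(131.0100−93.4053)=-0.1650; B=V−Δ·S=20.7809
Node (1,0) S=80.0800: V=(p*·11.1601+(1−p*)·46.2278)/1.04=15.0817; Δ=(11.1601−46.2278)/(86.4864−61.6616)=-1.4126; B=V−Δ·S=128.2034
Node (1,1) S=112.3200: V=(p*·0.7697+(1−p*)·11.1601)/1.04=2.0292; Δ=(0.7697−11.1601)/(121.3056−86.4864)=-0.2984; B=V−Δ·S=35.5467
Node (0,0) S=104.0000: V=(p*·2.0292+(1−p*)·15.0817)/1.04=3.5706; Δ=(2.0292−15.0817)/(112.3200−80.0800)=-0.4049; B=V−Δ·S=45.6754
Self-financing check: at every node Δ·S+B equals the discounted successor values.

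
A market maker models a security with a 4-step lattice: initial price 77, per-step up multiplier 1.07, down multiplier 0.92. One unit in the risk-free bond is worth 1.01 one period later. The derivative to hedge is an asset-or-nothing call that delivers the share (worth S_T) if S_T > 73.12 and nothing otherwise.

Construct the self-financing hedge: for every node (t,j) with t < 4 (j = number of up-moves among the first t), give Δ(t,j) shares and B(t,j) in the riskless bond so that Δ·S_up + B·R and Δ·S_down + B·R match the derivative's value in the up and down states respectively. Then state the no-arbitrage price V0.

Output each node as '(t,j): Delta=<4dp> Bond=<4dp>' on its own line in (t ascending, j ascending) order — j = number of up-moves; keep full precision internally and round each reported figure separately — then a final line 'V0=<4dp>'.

The replicating-portfolio and risk-neutral prices coincide; use p* = (1.01−0.92)/(1.07−0.92) = 0.6000 for the latter.
At expiry t=4: V(4,0)=0.0000, V(4,1)=0.0000, V(4,2)=74.6163, V(4,3)=86.7820, V(4,4)=100.9313
  t=3,j=0: stock 59.9590 → up 64.1561 (V=0.0000), down 55.1623 (V=0.0000). Price 0.0000; hedge Δ=0.0000, bond B=0.0000.
  t=3,j=1: stock 69.7349 → up 74.6163 (V=74.6163), down 64.1561 (V=0.0000). Price 44.3265; hedge Δ=7.1333, bond B=-453.1157.
  t=3,j=2: stock 81.1047 → up 86.7820 (V=86.7820), down 74.6163 (V=74.6163). Price 81.1047; hedge Δ=1.0000, bond B=0.0000.
  t=3,j=3: stock 94.3283 → up 100.9313 (V=100.9313), down 86.7820 (V=86.7820). Price 94.3283; hedge Δ=1.0000, bond B=0.0000.
  t=2,j=0: stock 65.1728 → up 69.7349 (V=44.3265), down 59.9590 (V=0.0000). Price 26.3326; hedge Δ=4.5343, bond B=-269.1777.
  t=2,j=1: stock 75.7988 → up 81.1047 (V=81.1047), down 69.7349 (V=44.3265). Price 65.7361; hedge Δ=3.2347, bond B=-179.4518.
  t=2,j=2: stock 88.1573 → up 94.3283 (V=94.3283), down 81.1047 (V=81.1047). Price 88.1573; hedge Δ=1.0000, bond B=0.0000.
  t=1,j=0: stock 70.8400 → up 75.7988 (V=65.7361), down 65.1728 (V=26.3326). Price 49.4799; hedge Δ=3.7082, bond B=-213.2100.
  t=1,j=1: stock 82.3900 → up 88.1573 (V=88.1573), down 75.7988 (V=65.7361). Price 78.4048; hedge Δ=1.8142, bond B=-71.0700.
  t=0,j=0: stock 77.0000 → up 82.3900 (V=78.4048), down 70.8400 (V=49.4799). Price 66.1731; hedge Δ=2.5043, bond B=-126.6594.
Root portfolio cost Δ·77+B reproduces V0=66.1731.

(0,0): Delta=2.5043 Bond=-126.6594
(1,0): Delta=3.7082 Bond=-213.2100
(1,1): Delta=1.8142 Bond=-71.0700
(2,0): Delta=4.5343 Bond=-269.1777
(2,1): Delta=3.2347 Bond=-179.4518
(2,2): Delta=1.0000 Bond=0.0000
(3,0): Delta=0.0000 Bond=0.0000
(3,1): Delta=7.1333 Bond=-453.1157
(3,2): Delta=1.0000 Bond=0.0000
(3,3): Delta=1.0000 Bond=0.0000
V0=66.1731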